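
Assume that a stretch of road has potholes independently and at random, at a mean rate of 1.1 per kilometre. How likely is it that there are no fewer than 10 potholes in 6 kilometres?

Over the interval, μ = 1.1 × 6 = 6.6 (6 kilometres).
P(N ≥ 10) = 1 − P(N ≤ 9) = 1 − Σ_{j=0}^{9} e^(−μ) μ^j/j! ≈ 0.1314.

0.1314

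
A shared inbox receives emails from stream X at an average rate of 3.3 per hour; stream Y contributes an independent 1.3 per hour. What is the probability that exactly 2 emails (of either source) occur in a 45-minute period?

Independent Poisson processes superpose: combined rate λ = 3.3 + 1.3 = 4.6 per hour.
Over the interval, μ = 4.6 × 0.75 = 3.45 (a 45-minute period = 0.75 hours).
P(N = 2) = e^(−3.45) · 3.45^2/2! ≈ 0.1889.

0.1889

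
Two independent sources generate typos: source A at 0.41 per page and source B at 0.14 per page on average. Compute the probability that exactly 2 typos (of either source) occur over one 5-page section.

Independent Poisson processes superpose: combined rate λ = 0.41 + 0.14 = 0.55 per page.
Over the interval, μ = 0.55 × 5 = 2.75 (a 5-page section = 5 pages).
P(N = 2) = e^(−2.75) · 2.75^2/2! ≈ 0.2417.

0.2417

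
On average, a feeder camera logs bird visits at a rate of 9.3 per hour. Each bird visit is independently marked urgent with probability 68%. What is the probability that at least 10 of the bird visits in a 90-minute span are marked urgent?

0.4764

Thinning: the bird visits that are marked urgent themselves form a Poisson process with rate 0.68 × 9.3 = 6.324 per hour.
Over the interval, μ = 6.324 × 1.5 = 9.486 (a 90-minute span = 1.5 hours).
P(N ≥ 10) = 1 − P(N ≤ 9) ≈ 0.4764.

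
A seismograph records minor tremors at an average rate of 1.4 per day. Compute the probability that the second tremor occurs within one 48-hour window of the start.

0.7689

Over the interval, μ = 1.4 × 2 = 2.8 (a 48-hour window = 2 days).
The second arrival falls in the interval iff at least 2 events occur there: P(S_2 ≤ t) = P(N ≥ 2) = 1 − P(N ≤ 1) ≈ 0.7689.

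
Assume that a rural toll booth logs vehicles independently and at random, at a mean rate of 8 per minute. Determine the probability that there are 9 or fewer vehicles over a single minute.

0.7166

With mean μ = 8 per minute,
P(N ≤ 9) = Σ_{j=0}^{9} e^(−μ) μ^j/j! ≈ 0.7166.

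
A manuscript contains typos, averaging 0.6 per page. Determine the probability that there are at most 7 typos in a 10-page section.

0.7440

Over the interval, μ = 0.6 × 10 = 6 (a 10-page section = 10 pages).
P(N ≤ 7) = Σ_{j=0}^{7} e^(−μ) μ^j/j! ≈ 0.7440.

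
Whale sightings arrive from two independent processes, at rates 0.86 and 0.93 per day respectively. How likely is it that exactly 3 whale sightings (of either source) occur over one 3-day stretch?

Independent Poisson processes superpose: combined rate λ = 0.86 + 0.93 = 1.79 per day.
Over the interval, μ = 1.79 × 3 = 5.37 (a 3-day stretch = 3 days).
P(N = 3) = e^(−5.37) · 5.37^3/3! ≈ 0.1201.

0.1201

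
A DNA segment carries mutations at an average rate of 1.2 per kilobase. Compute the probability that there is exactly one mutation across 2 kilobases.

Over the interval, μ = 1.2 × 2 = 2.4 (2 kilobases).
P(N = 1) = e^(−μ) μ^1/1! = e^(−2.4) · 2.4^1/1 ≈ 0.2177.

0.2177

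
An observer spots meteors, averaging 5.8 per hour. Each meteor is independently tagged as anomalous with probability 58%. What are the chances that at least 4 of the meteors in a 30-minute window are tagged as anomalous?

Thinning: the meteors that are tagged as anomalous themselves form a Poisson process with rate 0.58 × 5.8 = 3.364 per hour.
Over the interval, μ = 3.364 × 0.5 = 1.682 (a 30-minute window = 0.5 hours).
P(N ≥ 4) = 1 − P(N ≤ 3) ≈ 0.0905.

0.0905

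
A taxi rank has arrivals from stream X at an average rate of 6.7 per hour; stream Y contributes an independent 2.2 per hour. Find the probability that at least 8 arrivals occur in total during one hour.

0.6643

Independent Poisson processes superpose: combined rate λ = 6.7 + 2.2 = 8.9 per hour.
So μ = 8.9.
P(N ≥ 8) = 1 − P(N ≤ 7) ≈ 0.6643.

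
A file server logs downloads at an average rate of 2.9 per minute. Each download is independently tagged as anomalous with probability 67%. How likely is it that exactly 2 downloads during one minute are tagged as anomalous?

Thinning: the downloads that are tagged as anomalous themselves form a Poisson process with rate 0.67 × 2.9 = 1.943 per minute.
So μ = 1.943.
P(N = 2) = e^(−1.943) · 1.943^2/2! ≈ 0.2704.

0.2704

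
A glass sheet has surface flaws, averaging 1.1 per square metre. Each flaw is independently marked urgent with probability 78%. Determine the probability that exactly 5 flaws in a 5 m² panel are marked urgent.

0.1660

Thinning: the flaws that are marked urgent themselves form a Poisson process with rate 0.78 × 1.1 = 0.858 per square metre.
Over the interval, μ = 0.858 × 5 = 4.29 (a 5 m² panel = 5 square metres).
P(N = 5) = e^(−4.29) · 4.29^5/5! ≈ 0.1660.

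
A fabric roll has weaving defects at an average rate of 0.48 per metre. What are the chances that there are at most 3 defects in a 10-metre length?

Over the interval, μ = 0.48 × 10 = 4.8 (a 10-metre length = 10 metres).
P(N ≤ 3) = Σ_{j=0}^{3} e^(−μ) μ^j/j! ≈ 0.2942.

0.2942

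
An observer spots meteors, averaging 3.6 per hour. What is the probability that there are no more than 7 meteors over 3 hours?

0.1566

Over the interval, μ = 3.6 × 3 = 10.8 (3 hours).
P(N ≤ 7) = Σ_{j=0}^{7} e^(−μ) μ^j/j! ≈ 0.1566.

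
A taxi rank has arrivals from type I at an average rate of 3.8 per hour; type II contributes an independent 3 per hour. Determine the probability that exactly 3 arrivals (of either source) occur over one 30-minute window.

0.2186

Independent Poisson processes superpose: combined rate λ = 3.8 + 3 = 6.8 per hour.
Over the interval, μ = 6.8 × 0.5 = 3.4 (a 30-minute window = 0.5 hours).
P(N = 3) = e^(−3.4) · 3.4^3/3! ≈ 0.2186.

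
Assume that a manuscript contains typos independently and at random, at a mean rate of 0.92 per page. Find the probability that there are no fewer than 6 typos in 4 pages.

0.1671

Over the interval, μ = 0.92 × 4 = 3.68 (4 pages).
P(N ≥ 6) = 1 − P(N ≤ 5) = 1 − Σ_{j=0}^{5} e^(−μ) μ^j/j! ≈ 0.1671.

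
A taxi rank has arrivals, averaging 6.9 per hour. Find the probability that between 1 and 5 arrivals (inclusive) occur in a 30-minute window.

Over the interval, μ = 6.9 × 0.5 = 3.45 (a 30-minute window = 0.5 hours).
P(1 ≤ N ≤ 5) = Σ_{j=1}^{5} e^(−3.45) · 3.45^j/j! ≈ 0.8324.

0.8324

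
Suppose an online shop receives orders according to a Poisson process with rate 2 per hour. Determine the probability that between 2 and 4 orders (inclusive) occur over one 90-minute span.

Over the interval, μ = 2 × 1.5 = 3 (a 90-minute span = 1.5 hours).
P(2 ≤ N ≤ 4) = Σ_{j=2}^{4} e^(−3) · 3^j/j! ≈ 0.6161.

0.6161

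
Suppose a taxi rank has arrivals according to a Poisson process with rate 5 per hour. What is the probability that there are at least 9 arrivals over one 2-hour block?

0.6672

Over the interval, μ = 5 × 2 = 10 (a 2-hour block = 2 hours).
P(N ≥ 9) = 1 − P(N ≤ 8) = 1 − Σ_{j=0}^{8} e^(−μ) μ^j/j! ≈ 0.6672.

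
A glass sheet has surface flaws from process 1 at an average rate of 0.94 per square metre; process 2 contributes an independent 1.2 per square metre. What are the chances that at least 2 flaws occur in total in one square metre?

Independent Poisson processes superpose: combined rate λ = 0.94 + 1.2 = 2.14 per square metre.
So μ = 2.14.
P(N ≥ 2) = 1 − P(N ≤ 1) ≈ 0.6306.

0.6306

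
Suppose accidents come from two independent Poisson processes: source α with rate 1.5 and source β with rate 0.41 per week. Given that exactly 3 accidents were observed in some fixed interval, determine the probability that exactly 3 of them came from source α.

0.4844

Given the total, each event is independently from source α with probability p = λ_α/(λ_α+λ_β) = 1.5/1.91 ≈ 0.7853.
So K ~ Binomial(3, 1.5/1.91): P(K = 3) = C(3,3) · (1.5/1.91)^3 · (0.41/1.91)^0 ≈ 0.4844.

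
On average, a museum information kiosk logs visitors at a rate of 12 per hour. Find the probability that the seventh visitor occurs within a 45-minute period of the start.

0.7932

Over the interval, μ = 12 × 0.75 = 9 (a 45-minute period = 0.75 hours).
The seventh arrival falls in the interval iff at least 7 events occur there: P(S_7 ≤ t) = P(N ≥ 7) = 1 − P(N ≤ 6) ≈ 0.7932.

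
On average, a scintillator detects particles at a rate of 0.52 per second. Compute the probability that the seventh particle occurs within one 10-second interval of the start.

Over the interval, μ = 0.52 × 10 = 5.2 (a 10-second interval = 10 seconds).
The seventh arrival falls in the interval iff at least 7 events occur there: P(S_7 ≤ t) = P(N ≥ 7) = 1 − P(N ≤ 6) ≈ 0.2676.

0.2676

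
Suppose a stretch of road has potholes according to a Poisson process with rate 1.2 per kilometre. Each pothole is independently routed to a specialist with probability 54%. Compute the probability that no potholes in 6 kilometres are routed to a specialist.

Thinning: the potholes that are routed to a specialist themselves form a Poisson process with rate 0.54 × 1.2 = 0.648 per kilometre.
Over the interval, μ = 0.648 × 6 = 3.888 (6 kilometres).
P(N = 0) = e^(−3.888) · 3.888^0/0! ≈ 0.0205.

0.0205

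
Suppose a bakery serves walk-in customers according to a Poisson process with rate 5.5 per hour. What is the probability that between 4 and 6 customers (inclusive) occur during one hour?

0.4843

With mean μ = 5.5 per hour,
P(4 ≤ N ≤ 6) = Σ_{j=4}^{6} e^(−5.5) · 5.5^j/j! ≈ 0.4843.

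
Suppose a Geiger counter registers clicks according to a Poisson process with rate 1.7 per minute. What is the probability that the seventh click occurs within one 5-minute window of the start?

0.7438

Over the interval, μ = 1.7 × 5 = 8.5 (a 5-minute window = 5 minutes).
The seventh arrival falls in the interval iff at least 7 events occur there: P(S_7 ≤ t) = P(N ≥ 7) = 1 − P(N ≤ 6) ≈ 0.7438.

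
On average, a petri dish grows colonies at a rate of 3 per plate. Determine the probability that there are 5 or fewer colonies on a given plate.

With mean μ = 3 per plate,
P(N ≤ 5) = Σ_{j=0}^{5} e^(−μ) μ^j/j! ≈ 0.9161.

0.9161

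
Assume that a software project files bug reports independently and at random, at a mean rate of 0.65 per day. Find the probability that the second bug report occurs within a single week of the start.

Over the interval, μ = 0.65 × 7 = 4.55 (a week = 7 days).
The second arrival falls in the interval iff at least 2 events occur there: P(S_2 ≤ t) = P(N ≥ 2) = 1 − P(N ≤ 1) ≈ 0.9414.

0.9414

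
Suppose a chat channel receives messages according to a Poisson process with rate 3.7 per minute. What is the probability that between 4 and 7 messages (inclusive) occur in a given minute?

With mean μ = 3.7 per minute,
P(4 ≤ N ≤ 7) = Σ_{j=4}^{7} e^(−3.7) · 3.7^j/j! ≈ 0.4706.

0.4706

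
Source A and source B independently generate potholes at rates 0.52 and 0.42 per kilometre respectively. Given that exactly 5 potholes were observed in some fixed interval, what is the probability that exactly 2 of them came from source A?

Given the total, each event is independently from source A with probability p = λ_A/(λ_A+λ_B) = 0.52/0.94 ≈ 0.5532.
So K ~ Binomial(5, 0.52/0.94): P(K = 2) = C(5,2) · (0.52/0.94)^2 · (0.42/0.94)^3 ≈ 0.2730.

0.2730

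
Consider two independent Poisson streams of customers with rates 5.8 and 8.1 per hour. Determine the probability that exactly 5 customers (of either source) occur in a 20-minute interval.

0.1730

Independent Poisson processes superpose: combined rate λ = 5.8 + 8.1 = 13.9 per hour.
Over the interval, μ = 13.9 × 1/3 ≈ 4.63333 (a 20-minute interval = 1/3 hours).
P(N = 5) = e^(−4.63333) · 4.63333^5/5! ≈ 0.1730.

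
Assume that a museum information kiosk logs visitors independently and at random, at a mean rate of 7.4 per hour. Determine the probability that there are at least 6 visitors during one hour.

0.7474

With mean μ = 7.4 per hour,
P(N ≥ 6) = 1 − P(N ≤ 5) = 1 − Σ_{j=0}^{5} e^(−μ) μ^j/j! ≈ 0.7474.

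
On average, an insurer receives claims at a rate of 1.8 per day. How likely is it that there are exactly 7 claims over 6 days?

0.0694

Over the interval, μ = 1.8 × 6 = 10.8 (6 days).
P(N = 7) = e^(−μ) μ^7/7! = e^(−10.8) · 10.8^7/5040 ≈ 0.0694.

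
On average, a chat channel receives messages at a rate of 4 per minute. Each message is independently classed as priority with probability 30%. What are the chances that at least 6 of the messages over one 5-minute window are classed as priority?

Thinning: the messages that are classed as priority themselves form a Poisson process with rate 0.3 × 4 = 1.2 per minute.
Over the interval, μ = 1.2 × 5 = 6 (a 5-minute window = 5 minutes).
P(N ≥ 6) = 1 − P(N ≤ 5) ≈ 0.5543.

0.5543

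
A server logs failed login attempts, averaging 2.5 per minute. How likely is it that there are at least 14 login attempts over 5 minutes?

Over the interval, μ = 2.5 × 5 = 12.5 (5 minutes).
P(N ≥ 14) = 1 − P(N ≤ 13) = 1 − Σ_{j=0}^{13} e^(−μ) μ^j/j! ≈ 0.3722.

0.3722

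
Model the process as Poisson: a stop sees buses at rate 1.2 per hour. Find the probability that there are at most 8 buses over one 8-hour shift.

Over the interval, μ = 1.2 × 8 = 9.6 (an 8-hour shift = 8 hours).
P(N ≤ 8) = Σ_{j=0}^{8} e^(−μ) μ^j/j! ≈ 0.3796.

0.3796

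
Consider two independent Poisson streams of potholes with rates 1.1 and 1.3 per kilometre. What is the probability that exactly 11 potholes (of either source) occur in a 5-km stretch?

Independent Poisson processes superpose: combined rate λ = 1.1 + 1.3 = 2.4 per kilometre.
Over the interval, μ = 2.4 × 5 = 12 (a 5-km stretch = 5 kilometres).
P(N = 11) = e^(−12) · 12^11/11! ≈ 0.1144.

0.1144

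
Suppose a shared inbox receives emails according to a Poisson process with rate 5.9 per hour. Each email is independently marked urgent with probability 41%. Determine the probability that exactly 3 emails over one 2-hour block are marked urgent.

0.1495

Thinning: the emails that are marked urgent themselves form a Poisson process with rate 0.41 × 5.9 = 2.419 per hour.
Over the interval, μ = 2.419 × 2 = 4.838 (a 2-hour block = 2 hours).
P(N = 3) = e^(−4.838) · 4.838^3/3! ≈ 0.1495.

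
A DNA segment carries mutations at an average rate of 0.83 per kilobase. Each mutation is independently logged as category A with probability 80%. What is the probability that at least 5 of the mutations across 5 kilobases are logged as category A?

Thinning: the mutations that are logged as category A themselves form a Poisson process with rate 0.8 × 0.83 = 0.664 per kilobase.
Over the interval, μ = 0.664 × 5 = 3.32 (5 kilobases).
P(N ≥ 5) = 1 − P(N ≤ 4) ≈ 0.2411.

0.2411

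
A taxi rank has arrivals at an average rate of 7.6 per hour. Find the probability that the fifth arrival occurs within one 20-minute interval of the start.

0.1133

Over the interval, μ = 7.6 × 1/3 ≈ 2.53333 (a 20-minute interval = 1/3 hours).
The fifth arrival falls in the interval iff at least 5 events occur there: P(S_5 ≤ t) = P(N ≥ 5) = 1 − P(N ≤ 4) ≈ 0.1133.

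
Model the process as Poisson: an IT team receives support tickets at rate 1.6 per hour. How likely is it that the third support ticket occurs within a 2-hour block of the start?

0.6201

Over the interval, μ = 1.6 × 2 = 3.2 (a 2-hour block = 2 hours).
The third arrival falls in the interval iff at least 3 events occur there: P(S_3 ≤ t) = P(N ≥ 3) = 1 − P(N ≤ 2) ≈ 0.6201.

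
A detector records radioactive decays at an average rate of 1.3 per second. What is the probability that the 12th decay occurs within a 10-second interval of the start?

0.6468

Over the interval, μ = 1.3 × 10 = 13 (a 10-second interval = 10 seconds).
The 12th arrival falls in the interval iff at least 12 events occur there: P(S_12 ≤ t) = P(N ≥ 12) = 1 − P(N ≤ 11) ≈ 0.6468.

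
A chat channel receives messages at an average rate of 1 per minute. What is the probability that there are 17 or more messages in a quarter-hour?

0.3359

Over the interval, μ = 1 × 15 = 15 (a quarter-hour = 15 minutes).
P(N ≥ 17) = 1 − P(N ≤ 16) = 1 − Σ_{j=0}^{16} e^(−μ) μ^j/j! ≈ 0.3359.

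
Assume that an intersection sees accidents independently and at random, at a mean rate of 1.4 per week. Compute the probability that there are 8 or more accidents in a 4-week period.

Over the interval, μ = 1.4 × 4 = 5.6 (a 4-week period = 4 weeks).
P(N ≥ 8) = 1 − P(N ≤ 7) = 1 − Σ_{j=0}^{7} e^(−μ) μ^j/j! ≈ 0.2030.

0.2030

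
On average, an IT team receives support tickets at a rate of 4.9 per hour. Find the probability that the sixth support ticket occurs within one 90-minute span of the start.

Over the interval, μ = 4.9 × 1.5 = 7.35 (a 90-minute span = 1.5 hours).
The sixth arrival falls in the interval iff at least 6 events occur there: P(S_6 ≤ t) = P(N ≥ 6) = 1 − P(N ≤ 5) ≈ 0.7417.

0.7417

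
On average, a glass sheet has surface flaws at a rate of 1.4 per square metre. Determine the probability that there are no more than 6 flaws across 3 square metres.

Over the interval, μ = 1.4 × 3 = 4.2 (3 square metres).
P(N ≤ 6) = Σ_{j=0}^{6} e^(−μ) μ^j/j! ≈ 0.8675.

0.8675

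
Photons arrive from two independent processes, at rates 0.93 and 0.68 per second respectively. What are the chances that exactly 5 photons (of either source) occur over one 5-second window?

Independent Poisson processes superpose: combined rate λ = 0.93 + 0.68 = 1.61 per second.
Over the interval, μ = 1.61 × 5 = 8.05 (a 5-second window = 5 seconds).
P(N = 5) = e^(−8.05) · 8.05^5/5! ≈ 0.0899.

0.0899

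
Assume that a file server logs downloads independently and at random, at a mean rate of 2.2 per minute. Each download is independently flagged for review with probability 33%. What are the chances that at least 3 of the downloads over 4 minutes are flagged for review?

Thinning: the downloads that are flagged for review themselves form a Poisson process with rate 0.33 × 2.2 = 0.726 per minute.
Over the interval, μ = 0.726 × 4 = 2.904 (4 minutes).
P(N ≥ 3) = 1 − P(N ≤ 2) ≈ 0.5550.

0.5550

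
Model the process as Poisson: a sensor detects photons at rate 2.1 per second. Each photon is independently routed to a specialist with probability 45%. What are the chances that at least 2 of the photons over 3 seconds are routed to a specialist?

0.7748

Thinning: the photons that are routed to a specialist themselves form a Poisson process with rate 0.45 × 2.1 = 0.945 per second.
Over the interval, μ = 0.945 × 3 = 2.835 (3 seconds).
P(N ≥ 2) = 1 − P(N ≤ 1) ≈ 0.7748.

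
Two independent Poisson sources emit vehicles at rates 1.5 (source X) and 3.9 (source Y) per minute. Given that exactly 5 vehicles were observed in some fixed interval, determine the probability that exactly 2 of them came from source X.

0.2907

Given the total, each event is independently from source X with probability p = λ_X/(λ_X+λ_Y) = 1.5/5.4 ≈ 0.2778.
So K ~ Binomial(5, 1.5/5.4): P(K = 2) = C(5,2) · (1.5/5.4)^2 · (3.9/5.4)^3 ≈ 0.2907.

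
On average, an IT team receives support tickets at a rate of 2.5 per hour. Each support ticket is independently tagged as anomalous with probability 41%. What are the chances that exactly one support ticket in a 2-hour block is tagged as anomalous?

Thinning: the support tickets that are tagged as anomalous themselves form a Poisson process with rate 0.41 × 2.5 = 1.025 per hour.
Over the interval, μ = 1.025 × 2 = 2.05 (a 2-hour block = 2 hours).
P(N = 1) = e^(−2.05) · 2.05^1/1! ≈ 0.2639.

0.2639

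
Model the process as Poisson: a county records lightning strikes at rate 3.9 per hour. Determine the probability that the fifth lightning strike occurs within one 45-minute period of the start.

0.1723

Over the interval, μ = 3.9 × 0.75 = 2.925 (a 45-minute period = 0.75 hours).
The fifth arrival falls in the interval iff at least 5 events occur there: P(S_5 ≤ t) = P(N ≥ 5) = 1 − P(N ≤ 4) ≈ 0.1723.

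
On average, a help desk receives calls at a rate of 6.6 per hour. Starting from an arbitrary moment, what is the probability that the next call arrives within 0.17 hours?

Inter-arrival times are exponential with rate λ = 6.6 per hour.
P(T ≤ 0.17) = 1 − e^(−λt) = 1 − e^(−6.6 × 0.17) = 1 − e^(−1.122) ≈ 0.6744.

0.6744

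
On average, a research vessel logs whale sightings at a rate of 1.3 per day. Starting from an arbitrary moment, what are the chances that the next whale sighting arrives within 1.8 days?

0.9037

Inter-arrival times are exponential with rate λ = 1.3 per day.
P(T ≤ 1.8) = 1 − e^(−λt) = 1 − e^(−1.3 × 1.8) = 1 − e^(−2.34) ≈ 0.9037.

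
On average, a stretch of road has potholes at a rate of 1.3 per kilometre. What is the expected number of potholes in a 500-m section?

0.65

E[N] = λt = 1.3 × 0.5 = 0.65 (a 500-m section = 0.5 kilometres).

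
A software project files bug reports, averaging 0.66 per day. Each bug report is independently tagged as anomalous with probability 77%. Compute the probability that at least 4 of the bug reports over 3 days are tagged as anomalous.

0.0688

Thinning: the bug reports that are tagged as anomalous themselves form a Poisson process with rate 0.77 × 0.66 = 0.5082 per day.
Over the interval, μ = 0.5082 × 3 = 1.5246 (3 days).
P(N ≥ 4) = 1 − P(N ≤ 3) ≈ 0.0688.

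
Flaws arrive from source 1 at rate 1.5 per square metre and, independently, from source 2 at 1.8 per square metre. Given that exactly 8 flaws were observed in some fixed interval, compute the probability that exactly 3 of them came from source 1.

Given the total, each event is independently from source 1 with probability p = λ_1/(λ_1+λ_2) = 1.5/3.3 ≈ 0.4545.
So K ~ Binomial(8, 1.5/3.3): P(K = 3) = C(8,3) · (1.5/3.3)^3 · (1.8/3.3)^5 ≈ 0.2539.

0.2539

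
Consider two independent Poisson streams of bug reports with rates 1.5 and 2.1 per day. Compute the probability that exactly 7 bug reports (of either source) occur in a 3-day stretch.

Independent Poisson processes superpose: combined rate λ = 1.5 + 2.1 = 3.6 per day.
Over the interval, μ = 3.6 × 3 = 10.8 (a 3-day stretch = 3 days).
P(N = 7) = e^(−10.8) · 10.8^7/7! ≈ 0.0694.

0.0694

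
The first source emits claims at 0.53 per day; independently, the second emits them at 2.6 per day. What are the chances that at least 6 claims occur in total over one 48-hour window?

Independent Poisson processes superpose: combined rate λ = 0.53 + 2.6 = 3.13 per day.
Over the interval, μ = 3.13 × 2 = 6.26 (a 48-hour window = 2 days).
P(N ≥ 6) = 1 − P(N ≤ 5) ≈ 0.5951.

0.5951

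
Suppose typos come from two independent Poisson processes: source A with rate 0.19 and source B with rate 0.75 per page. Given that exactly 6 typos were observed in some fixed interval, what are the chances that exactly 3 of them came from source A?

Given the total, each event is independently from source A with probability p = λ_A/(λ_A+λ_B) = 0.19/0.94 ≈ 0.2021.
So K ~ Binomial(6, 0.19/0.94): P(K = 3) = C(6,3) · (0.19/0.94)^3 · (0.75/0.94)^3 ≈ 0.0839.

0.0839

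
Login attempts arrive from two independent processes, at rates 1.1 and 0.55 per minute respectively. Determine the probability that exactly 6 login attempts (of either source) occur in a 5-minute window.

Independent Poisson processes superpose: combined rate λ = 1.1 + 0.55 = 1.65 per minute.
Over the interval, μ = 1.65 × 5 = 8.25 (a 5-minute window = 5 minutes).
P(N = 6) = e^(−8.25) · 8.25^6/6! ≈ 0.1144.

0.1144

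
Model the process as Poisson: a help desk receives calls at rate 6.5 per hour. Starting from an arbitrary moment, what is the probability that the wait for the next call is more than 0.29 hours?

The wait for the next event is exponential with rate λ = 6.5 per hour.
P(T > 0.29) = e^(−λt) = e^(−6.5 × 0.29) = e^(−1.885) ≈ 0.1518.

0.1518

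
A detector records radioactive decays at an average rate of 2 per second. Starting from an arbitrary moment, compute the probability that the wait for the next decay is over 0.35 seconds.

The wait for the next event is exponential with rate λ = 2 per second.
P(T > 0.35) = e^(−λt) = e^(−2 × 0.35) = e^(−0.7) ≈ 0.4966.

0.4966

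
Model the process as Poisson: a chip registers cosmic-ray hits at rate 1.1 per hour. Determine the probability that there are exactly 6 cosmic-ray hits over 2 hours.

0.0174

Over the interval, μ = 1.1 × 2 = 2.2 (2 hours).
P(N = 6) = e^(−μ) μ^6/6! = e^(−2.2) · 2.2^6/720 ≈ 0.0174.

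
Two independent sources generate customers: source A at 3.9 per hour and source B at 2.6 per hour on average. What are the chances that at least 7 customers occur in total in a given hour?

0.4735

Independent Poisson processes superpose: combined rate λ = 3.9 + 2.6 = 6.5 per hour.
So μ = 6.5.
P(N ≥ 7) = 1 − P(N ≤ 6) ≈ 0.4735.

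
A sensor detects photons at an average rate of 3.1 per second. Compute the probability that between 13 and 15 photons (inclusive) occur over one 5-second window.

Over the interval, μ = 3.1 × 5 = 15.5 (a 5-second window = 5 seconds).
P(13 ≤ N ≤ 15) = Σ_{j=13}^{15} e^(−15.5) · 15.5^j/j! ≈ 0.2887.

0.2887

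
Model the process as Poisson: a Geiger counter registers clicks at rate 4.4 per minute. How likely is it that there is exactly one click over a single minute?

With mean μ = 4.4 per minute,
P(N = 1) = e^(−μ) μ^1/1! = e^(−4.4) · 4.4^1/1 ≈ 0.0540.

0.0540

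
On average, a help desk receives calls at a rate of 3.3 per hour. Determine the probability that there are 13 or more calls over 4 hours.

0.5587

Over the interval, μ = 3.3 × 4 = 13.2 (4 hours).
P(N ≥ 13) = 1 − P(N ≤ 12) = 1 − Σ_{j=0}^{12} e^(−μ) μ^j/j! ≈ 0.5587.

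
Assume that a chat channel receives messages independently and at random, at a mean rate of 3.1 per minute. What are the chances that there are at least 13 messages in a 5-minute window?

Over the interval, μ = 3.1 × 5 = 15.5 (a 5-minute window = 5 minutes).
P(N ≥ 13) = 1 − P(N ≤ 12) = 1 − Σ_{j=0}^{12} e^(−μ) μ^j/j! ≈ 0.7717.

0.7717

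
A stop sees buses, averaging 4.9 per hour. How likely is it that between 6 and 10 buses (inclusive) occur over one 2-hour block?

0.5330

Over the interval, μ = 4.9 × 2 = 9.8 (a 2-hour block = 2 hours).
P(6 ≤ N ≤ 10) = Σ_{j=6}^{10} e^(−9.8) · 9.8^j/j! ≈ 0.5330.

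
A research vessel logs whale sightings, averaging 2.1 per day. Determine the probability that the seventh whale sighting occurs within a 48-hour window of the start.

0.1325

Over the interval, μ = 2.1 × 2 = 4.2 (a 48-hour window = 2 days).
The seventh arrival falls in the interval iff at least 7 events occur there: P(S_7 ≤ t) = P(N ≥ 7) = 1 − P(N ≤ 6) ≈ 0.1325.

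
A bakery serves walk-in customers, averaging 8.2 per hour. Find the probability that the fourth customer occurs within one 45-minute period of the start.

Over the interval, μ = 8.2 × 0.75 = 6.15 (a 45-minute period = 0.75 hours).
The fourth arrival falls in the interval iff at least 4 events occur there: P(S_4 ≤ t) = P(N ≥ 4) = 1 − P(N ≤ 3) ≈ 0.8617.

0.8617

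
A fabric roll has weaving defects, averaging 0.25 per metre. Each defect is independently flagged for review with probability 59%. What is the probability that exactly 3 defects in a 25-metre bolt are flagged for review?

0.2092

Thinning: the defects that are flagged for review themselves form a Poisson process with rate 0.59 × 0.25 = 0.1475 per metre.
Over the interval, μ = 0.1475 × 25 = 3.6875 (a 25-metre bolt = 25 metres).
P(N = 3) = e^(−3.6875) · 3.6875^3/3! ≈ 0.2092.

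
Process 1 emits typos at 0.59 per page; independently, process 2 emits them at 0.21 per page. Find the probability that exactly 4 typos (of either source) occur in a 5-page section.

Independent Poisson processes superpose: combined rate λ = 0.59 + 0.21 = 0.8 per page.
Over the interval, μ = 0.8 × 5 = 4 (a 5-page section = 5 pages).
P(N = 4) = e^(−4) · 4^4/4! ≈ 0.1954.

0.1954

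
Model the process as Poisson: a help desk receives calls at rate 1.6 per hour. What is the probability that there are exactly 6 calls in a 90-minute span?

0.0241

Over the interval, μ = 1.6 × 1.5 = 2.4 (a 90-minute span = 1.5 hours).
P(N = 6) = e^(−μ) μ^6/6! = e^(−2.4) · 2.4^6/720 ≈ 0.0241.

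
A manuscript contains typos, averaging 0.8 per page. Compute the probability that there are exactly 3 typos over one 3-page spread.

0.2090

Over the interval, μ = 0.8 × 3 = 2.4 (a 3-page spread = 3 pages).
P(N = 3) = e^(−μ) μ^3/3! = e^(−2.4) · 2.4^3/6 ≈ 0.2090.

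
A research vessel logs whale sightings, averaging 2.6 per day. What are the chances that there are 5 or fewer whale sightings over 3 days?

0.2103

Over the interval, μ = 2.6 × 3 = 7.8 (3 days).
P(N ≤ 5) = Σ_{j=0}^{5} e^(−μ) μ^j/j! ≈ 0.2103.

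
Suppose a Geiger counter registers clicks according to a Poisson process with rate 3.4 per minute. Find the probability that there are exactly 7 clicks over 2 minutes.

Over the interval, μ = 3.4 × 2 = 6.8 (2 minutes).
P(N = 7) = e^(−μ) μ^7/7! = e^(−6.8) · 6.8^7/5040 ≈ 0.1486.

0.1486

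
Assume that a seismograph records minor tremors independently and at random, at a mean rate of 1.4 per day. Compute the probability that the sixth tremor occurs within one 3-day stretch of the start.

Over the interval, μ = 1.4 × 3 = 4.2 (a 3-day stretch = 3 days).
The sixth arrival falls in the interval iff at least 6 events occur there: P(S_6 ≤ t) = P(N ≥ 6) = 1 − P(N ≤ 5) ≈ 0.2469.

0.2469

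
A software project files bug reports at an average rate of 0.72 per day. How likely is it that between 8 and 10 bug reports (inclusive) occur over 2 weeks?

0.3599

Over the interval, μ = 0.72 × 14 = 10.08 (2 weeks = 14 days).
P(8 ≤ N ≤ 10) = Σ_{j=8}^{10} e^(−10.08) · 10.08^j/j! ≈ 0.3599.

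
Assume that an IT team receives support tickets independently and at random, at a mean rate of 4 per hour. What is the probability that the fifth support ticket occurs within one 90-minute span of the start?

Over the interval, μ = 4 × 1.5 = 6 (a 90-minute span = 1.5 hours).
The fifth arrival falls in the interval iff at least 5 events occur there: P(S_5 ≤ t) = P(N ≥ 5) = 1 − P(N ≤ 4) ≈ 0.7149.

0.7149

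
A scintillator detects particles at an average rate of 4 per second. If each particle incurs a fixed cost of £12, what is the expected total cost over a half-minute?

£1440

E[N] = 4 × 30 = 120 (a half-minute = 30 seconds); E[cost] = 120 × £12 = £1440.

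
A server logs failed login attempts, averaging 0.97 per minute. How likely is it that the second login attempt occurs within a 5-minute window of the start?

0.9542

Over the interval, μ = 0.97 × 5 = 4.85 (a 5-minute window = 5 minutes).
The second arrival falls in the interval iff at least 2 events occur there: P(S_2 ≤ t) = P(N ≥ 2) = 1 − P(N ≤ 1) ≈ 0.9542.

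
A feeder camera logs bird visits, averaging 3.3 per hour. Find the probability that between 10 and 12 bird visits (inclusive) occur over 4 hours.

0.2883

Over the interval, μ = 3.3 × 4 = 13.2 (4 hours).
P(10 ≤ N ≤ 12) = Σ_{j=10}^{12} e^(−13.2) · 13.2^j/j! ≈ 0.2883.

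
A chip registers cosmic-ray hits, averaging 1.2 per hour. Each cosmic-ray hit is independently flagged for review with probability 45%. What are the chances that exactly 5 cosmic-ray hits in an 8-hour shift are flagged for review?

0.1668

Thinning: the cosmic-ray hits that are flagged for review themselves form a Poisson process with rate 0.45 × 1.2 = 0.54 per hour.
Over the interval, μ = 0.54 × 8 = 4.32 (an 8-hour shift = 8 hours).
P(N = 5) = e^(−4.32) · 4.32^5/5! ≈ 0.1668.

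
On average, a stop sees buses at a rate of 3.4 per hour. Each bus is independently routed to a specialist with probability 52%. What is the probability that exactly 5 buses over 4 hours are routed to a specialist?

Thinning: the buses that are routed to a specialist themselves form a Poisson process with rate 0.52 × 3.4 = 1.768 per hour.
Over the interval, μ = 1.768 × 4 = 7.072 (4 hours).
P(N = 5) = e^(−7.072) · 7.072^5/5! ≈ 0.1251.

0.1251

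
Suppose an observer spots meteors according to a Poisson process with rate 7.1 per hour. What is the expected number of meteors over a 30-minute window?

E[N] = λt = 7.1 × 0.5 = 3.55 (a 30-minute window = 0.5 hours).

3.55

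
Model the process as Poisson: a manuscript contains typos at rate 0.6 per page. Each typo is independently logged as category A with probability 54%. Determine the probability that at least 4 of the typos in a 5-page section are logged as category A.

0.0816

Thinning: the typos that are logged as category A themselves form a Poisson process with rate 0.54 × 0.6 = 0.324 per page.
Over the interval, μ = 0.324 × 5 = 1.62 (a 5-page section = 5 pages).
P(N ≥ 4) = 1 − P(N ≤ 3) ≈ 0.0816.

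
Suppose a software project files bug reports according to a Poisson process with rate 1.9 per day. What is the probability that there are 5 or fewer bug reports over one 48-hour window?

0.8156

Over the interval, μ = 1.9 × 2 = 3.8 (a 48-hour window = 2 days).
P(N ≤ 5) = Σ_{j=0}^{5} e^(−μ) μ^j/j! ≈ 0.8156.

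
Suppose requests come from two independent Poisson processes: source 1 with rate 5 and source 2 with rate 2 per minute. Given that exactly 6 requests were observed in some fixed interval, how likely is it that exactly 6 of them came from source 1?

0.1328

Given the total, each event is independently from source 1 with probability p = λ_1/(λ_1+λ_2) = 5/7 ≈ 0.7143.
So K ~ Binomial(6, 5/7): P(K = 6) = C(6,6) · (5/7)^6 · (2/7)^0 ≈ 0.1328.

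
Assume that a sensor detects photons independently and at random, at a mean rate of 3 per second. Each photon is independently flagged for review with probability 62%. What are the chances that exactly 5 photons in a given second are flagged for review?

0.0289

Thinning: the photons that are flagged for review themselves form a Poisson process with rate 0.62 × 3 = 1.86 per second.
So μ = 1.86.
P(N = 5) = e^(−1.86) · 1.86^5/5! ≈ 0.0289.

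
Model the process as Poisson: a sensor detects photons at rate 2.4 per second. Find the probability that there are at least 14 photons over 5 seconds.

Over the interval, μ = 2.4 × 5 = 12 (5 seconds).
P(N ≥ 14) = 1 − P(N ≤ 13) = 1 − Σ_{j=0}^{13} e^(−μ) μ^j/j! ≈ 0.3185.

0.3185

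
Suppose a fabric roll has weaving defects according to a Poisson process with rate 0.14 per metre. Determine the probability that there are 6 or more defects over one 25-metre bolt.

0.1424

Over the interval, μ = 0.14 × 25 = 3.5 (a 25-metre bolt = 25 metres).
P(N ≥ 6) = 1 − P(N ≤ 5) = 1 − Σ_{j=0}^{5} e^(−μ) μ^j/j! ≈ 0.1424.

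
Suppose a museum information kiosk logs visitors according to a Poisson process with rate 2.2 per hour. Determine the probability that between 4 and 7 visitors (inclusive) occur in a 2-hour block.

Over the interval, μ = 2.2 × 2 = 4.4 (a 2-hour block = 2 hours).
P(4 ≤ N ≤ 7) = Σ_{j=4}^{7} e^(−4.4) · 4.4^j/j! ≈ 0.5620.

0.5620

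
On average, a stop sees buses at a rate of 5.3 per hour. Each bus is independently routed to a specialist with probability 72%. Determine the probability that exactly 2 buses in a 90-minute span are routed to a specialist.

0.0535

Thinning: the buses that are routed to a specialist themselves form a Poisson process with rate 0.72 × 5.3 = 3.816 per hour.
Over the interval, μ = 3.816 × 1.5 = 5.724 (a 90-minute span = 1.5 hours).
P(N = 2) = e^(−5.724) · 5.724^2/2! ≈ 0.0535.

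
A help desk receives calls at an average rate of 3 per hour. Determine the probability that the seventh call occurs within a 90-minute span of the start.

0.1689

Over the interval, μ = 3 × 1.5 = 4.5 (a 90-minute span = 1.5 hours).
The seventh arrival falls in the interval iff at least 7 events occur there: P(S_7 ≤ t) = P(N ≥ 7) = 1 − P(N ≤ 6) ≈ 0.1689.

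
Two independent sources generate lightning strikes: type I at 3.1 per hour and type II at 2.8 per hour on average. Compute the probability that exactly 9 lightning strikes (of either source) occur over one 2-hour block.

Independent Poisson processes superpose: combined rate λ = 3.1 + 2.8 = 5.9 per hour.
Over the interval, μ = 5.9 × 2 = 11.8 (a 2-hour block = 2 hours).
P(N = 9) = e^(−11.8) · 11.8^9/9! ≈ 0.0917.

0.0917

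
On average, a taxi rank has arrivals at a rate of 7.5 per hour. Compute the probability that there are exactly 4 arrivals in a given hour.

0.0729

With mean μ = 7.5 per hour,
P(N = 4) = e^(−μ) μ^4/4! = e^(−7.5) · 7.5^4/24 ≈ 0.0729.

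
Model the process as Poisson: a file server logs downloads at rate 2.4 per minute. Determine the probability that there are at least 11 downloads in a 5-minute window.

0.6528

Over the interval, μ = 2.4 × 5 = 12 (a 5-minute window = 5 minutes).
P(N ≥ 11) = 1 − P(N ≤ 10) = 1 − Σ_{j=0}^{10} e^(−μ) μ^j/j! ≈ 0.6528.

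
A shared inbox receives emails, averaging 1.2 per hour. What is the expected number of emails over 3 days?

E[N] = λt = 1.2 × 72 = 86.4 (3 days = 72 hours).

86.4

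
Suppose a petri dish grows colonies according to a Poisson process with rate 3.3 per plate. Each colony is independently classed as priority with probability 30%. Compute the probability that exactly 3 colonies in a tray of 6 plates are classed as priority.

0.0919

Thinning: the colonies that are classed as priority themselves form a Poisson process with rate 0.3 × 3.3 = 0.99 per plate.
Over the interval, μ = 0.99 × 6 = 5.94 (a tray of 6 plates = 6 plates).
P(N = 3) = e^(−5.94) · 5.94^3/3! ≈ 0.0919.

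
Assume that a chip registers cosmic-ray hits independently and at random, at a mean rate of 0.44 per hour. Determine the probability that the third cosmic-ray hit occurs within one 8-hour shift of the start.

0.6828

Over the interval, μ = 0.44 × 8 = 3.52 (an 8-hour shift = 8 hours).
The third arrival falls in the interval iff at least 3 events occur there: P(S_3 ≤ t) = P(N ≥ 3) = 1 − P(N ≤ 2) ≈ 0.6828.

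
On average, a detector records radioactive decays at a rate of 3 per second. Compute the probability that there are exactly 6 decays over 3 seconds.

0.0911

Over the interval, μ = 3 × 3 = 9 (3 seconds).
P(N = 6) = e^(−μ) μ^6/6! = e^(−9) · 9^6/720 ≈ 0.0911.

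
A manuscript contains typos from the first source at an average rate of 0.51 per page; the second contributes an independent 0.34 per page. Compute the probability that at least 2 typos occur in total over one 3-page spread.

0.7228

Independent Poisson processes superpose: combined rate λ = 0.51 + 0.34 = 0.85 per page.
Over the interval, μ = 0.85 × 3 = 2.55 (a 3-page spread = 3 pages).
P(N ≥ 2) = 1 − P(N ≤ 1) ≈ 0.7228.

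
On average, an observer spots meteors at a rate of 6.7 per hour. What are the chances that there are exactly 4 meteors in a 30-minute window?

Over the interval, μ = 6.7 × 0.5 = 3.35 (a 30-minute window = 0.5 hours).
P(N = 4) = e^(−μ) μ^4/4! = e^(−3.35) · 3.35^4/24 ≈ 0.1841.

0.1841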